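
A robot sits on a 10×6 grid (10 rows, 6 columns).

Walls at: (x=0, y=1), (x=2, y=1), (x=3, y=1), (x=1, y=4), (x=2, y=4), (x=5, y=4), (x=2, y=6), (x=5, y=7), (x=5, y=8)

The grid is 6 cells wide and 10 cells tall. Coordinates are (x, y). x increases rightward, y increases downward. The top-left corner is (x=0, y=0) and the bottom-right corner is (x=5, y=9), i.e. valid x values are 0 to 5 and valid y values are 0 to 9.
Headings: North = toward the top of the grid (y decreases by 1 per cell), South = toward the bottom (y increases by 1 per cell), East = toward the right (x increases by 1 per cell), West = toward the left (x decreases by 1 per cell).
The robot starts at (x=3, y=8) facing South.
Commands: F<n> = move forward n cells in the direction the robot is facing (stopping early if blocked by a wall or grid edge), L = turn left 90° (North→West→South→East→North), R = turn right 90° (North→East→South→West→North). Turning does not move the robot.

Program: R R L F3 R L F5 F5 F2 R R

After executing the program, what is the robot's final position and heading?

Start: (x=3, y=8), facing South
  R: turn right, now facing West
  R: turn right, now facing North
  L: turn left, now facing West
  F3: move forward 3, now at (x=0, y=8)
  R: turn right, now facing North
  L: turn left, now facing West
  F5: move forward 0/5 (blocked), now at (x=0, y=8)
  F5: move forward 0/5 (blocked), now at (x=0, y=8)
  F2: move forward 0/2 (blocked), now at (x=0, y=8)
  R: turn right, now facing North
  R: turn right, now facing East
Final: (x=0, y=8), facing East

Answer: Final position: (x=0, y=8), facing East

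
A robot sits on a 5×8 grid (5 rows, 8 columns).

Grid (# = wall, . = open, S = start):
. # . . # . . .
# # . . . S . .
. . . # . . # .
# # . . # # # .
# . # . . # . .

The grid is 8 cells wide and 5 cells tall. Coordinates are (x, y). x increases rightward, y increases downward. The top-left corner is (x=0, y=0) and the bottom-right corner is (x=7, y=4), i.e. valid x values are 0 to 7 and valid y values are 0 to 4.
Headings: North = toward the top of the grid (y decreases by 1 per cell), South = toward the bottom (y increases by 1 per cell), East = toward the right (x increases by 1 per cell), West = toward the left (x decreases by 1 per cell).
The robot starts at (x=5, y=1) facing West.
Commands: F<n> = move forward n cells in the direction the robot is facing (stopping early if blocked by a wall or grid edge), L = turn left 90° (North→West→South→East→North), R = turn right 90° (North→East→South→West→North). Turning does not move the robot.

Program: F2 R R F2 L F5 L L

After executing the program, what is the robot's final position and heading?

Start: (x=5, y=1), facing West
  F2: move forward 2, now at (x=3, y=1)
  R: turn right, now facing North
  R: turn right, now facing East
  F2: move forward 2, now at (x=5, y=1)
  L: turn left, now facing North
  F5: move forward 1/5 (blocked), now at (x=5, y=0)
  L: turn left, now facing West
  L: turn left, now facing South
Final: (x=5, y=0), facing South

Answer: Final position: (x=5, y=0), facing South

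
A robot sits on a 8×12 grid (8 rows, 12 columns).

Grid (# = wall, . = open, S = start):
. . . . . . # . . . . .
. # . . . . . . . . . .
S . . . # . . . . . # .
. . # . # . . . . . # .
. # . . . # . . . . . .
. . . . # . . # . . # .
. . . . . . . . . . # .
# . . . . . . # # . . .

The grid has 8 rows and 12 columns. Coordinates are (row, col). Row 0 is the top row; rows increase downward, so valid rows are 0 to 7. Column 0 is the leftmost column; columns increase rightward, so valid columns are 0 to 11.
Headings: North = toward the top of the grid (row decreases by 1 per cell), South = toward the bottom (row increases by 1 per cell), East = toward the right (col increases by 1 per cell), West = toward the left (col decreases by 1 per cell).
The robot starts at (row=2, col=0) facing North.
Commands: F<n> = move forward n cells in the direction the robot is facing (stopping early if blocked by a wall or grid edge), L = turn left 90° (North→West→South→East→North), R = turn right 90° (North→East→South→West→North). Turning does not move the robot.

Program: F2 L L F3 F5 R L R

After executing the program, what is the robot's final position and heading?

Start: (row=2, col=0), facing North
  F2: move forward 2, now at (row=0, col=0)
  L: turn left, now facing West
  L: turn left, now facing South
  F3: move forward 3, now at (row=3, col=0)
  F5: move forward 3/5 (blocked), now at (row=6, col=0)
  R: turn right, now facing West
  L: turn left, now facing South
  R: turn right, now facing West
Final: (row=6, col=0), facing West

Answer: Final position: (row=6, col=0), facing West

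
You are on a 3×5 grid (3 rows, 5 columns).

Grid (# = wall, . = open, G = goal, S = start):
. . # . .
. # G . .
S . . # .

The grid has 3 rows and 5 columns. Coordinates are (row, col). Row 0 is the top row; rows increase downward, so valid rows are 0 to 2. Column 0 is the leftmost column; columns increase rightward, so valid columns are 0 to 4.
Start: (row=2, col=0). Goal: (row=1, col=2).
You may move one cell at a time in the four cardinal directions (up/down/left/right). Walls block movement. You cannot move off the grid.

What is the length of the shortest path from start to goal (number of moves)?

Answer: Shortest path length: 3

Derivation:
BFS from (row=2, col=0) until reaching (row=1, col=2):
  Distance 0: (row=2, col=0)
  Distance 1: (row=1, col=0), (row=2, col=1)
  Distance 2: (row=0, col=0), (row=2, col=2)
  Distance 3: (row=0, col=1), (row=1, col=2)  <- goal reached here
One shortest path (3 moves): (row=2, col=0) -> (row=2, col=1) -> (row=2, col=2) -> (row=1, col=2)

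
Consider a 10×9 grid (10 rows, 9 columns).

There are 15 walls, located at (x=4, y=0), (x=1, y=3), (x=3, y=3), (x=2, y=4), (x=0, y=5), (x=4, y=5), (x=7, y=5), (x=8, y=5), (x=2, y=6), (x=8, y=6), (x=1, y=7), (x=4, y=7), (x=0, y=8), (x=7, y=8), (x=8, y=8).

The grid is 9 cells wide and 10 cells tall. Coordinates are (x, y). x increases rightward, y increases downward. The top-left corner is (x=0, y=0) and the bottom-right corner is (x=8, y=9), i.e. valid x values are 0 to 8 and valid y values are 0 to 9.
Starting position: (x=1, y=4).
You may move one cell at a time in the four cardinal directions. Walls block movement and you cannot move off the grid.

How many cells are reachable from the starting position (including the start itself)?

BFS flood-fill from (x=1, y=4):
  Distance 0: (x=1, y=4)
  Distance 1: (x=0, y=4), (x=1, y=5)
  Distance 2: (x=0, y=3), (x=2, y=5), (x=1, y=6)
  Distance 3: (x=0, y=2), (x=3, y=5), (x=0, y=6)
  Distance 4: (x=0, y=1), (x=1, y=2), (x=3, y=4), (x=3, y=6), (x=0, y=7)
  Distance 5: (x=0, y=0), (x=1, y=1), (x=2, y=2), (x=4, y=4), (x=4, y=6), (x=3, y=7)
  Distance 6: (x=1, y=0), (x=2, y=1), (x=3, y=2), (x=2, y=3), (x=4, y=3), (x=5, y=4), (x=5, y=6), (x=2, y=7), (x=3, y=8)
  Distance 7: (x=2, y=0), (x=3, y=1), (x=4, y=2), (x=5, y=3), (x=6, y=4), (x=5, y=5), (x=6, y=6), (x=5, y=7), (x=2, y=8), (x=4, y=8), (x=3, y=9)
  Distance 8: (x=3, y=0), (x=4, y=1), (x=5, y=2), (x=6, y=3), (x=7, y=4), (x=6, y=5), (x=7, y=6), (x=6, y=7), (x=1, y=8), (x=5, y=8), (x=2, y=9), (x=4, y=9)
  Distance 9: (x=5, y=1), (x=6, y=2), (x=7, y=3), (x=8, y=4), (x=7, y=7), (x=6, y=8), (x=1, y=9), (x=5, y=9)
  Distance 10: (x=5, y=0), (x=6, y=1), (x=7, y=2), (x=8, y=3), (x=8, y=7), (x=0, y=9), (x=6, y=9)
  Distance 11: (x=6, y=0), (x=7, y=1), (x=8, y=2), (x=7, y=9)
  Distance 12: (x=7, y=0), (x=8, y=1), (x=8, y=9)
  Distance 13: (x=8, y=0)
Total reachable: 75 (grid has 75 open cells total)

Answer: Reachable cells: 75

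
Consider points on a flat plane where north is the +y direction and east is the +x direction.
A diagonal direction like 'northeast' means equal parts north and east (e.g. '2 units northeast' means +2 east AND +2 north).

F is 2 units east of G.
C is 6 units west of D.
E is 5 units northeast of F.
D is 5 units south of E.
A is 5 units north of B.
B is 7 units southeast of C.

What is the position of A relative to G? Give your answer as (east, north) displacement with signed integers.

Place G at the origin (east=0, north=0).
  F is 2 units east of G: delta (east=+2, north=+0); F at (east=2, north=0).
  E is 5 units northeast of F: delta (east=+5, north=+5); E at (east=7, north=5).
  D is 5 units south of E: delta (east=+0, north=-5); D at (east=7, north=0).
  C is 6 units west of D: delta (east=-6, north=+0); C at (east=1, north=0).
  B is 7 units southeast of C: delta (east=+7, north=-7); B at (east=8, north=-7).
  A is 5 units north of B: delta (east=+0, north=+5); A at (east=8, north=-2).
Therefore A relative to G: (east=8, north=-2).

Answer: A is at (east=8, north=-2) relative to G.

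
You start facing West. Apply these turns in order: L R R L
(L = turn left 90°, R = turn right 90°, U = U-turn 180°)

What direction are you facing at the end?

Answer: Final heading: West

Derivation:
Start: West
  L (left (90° counter-clockwise)) -> South
  R (right (90° clockwise)) -> West
  R (right (90° clockwise)) -> North
  L (left (90° counter-clockwise)) -> West
Final: West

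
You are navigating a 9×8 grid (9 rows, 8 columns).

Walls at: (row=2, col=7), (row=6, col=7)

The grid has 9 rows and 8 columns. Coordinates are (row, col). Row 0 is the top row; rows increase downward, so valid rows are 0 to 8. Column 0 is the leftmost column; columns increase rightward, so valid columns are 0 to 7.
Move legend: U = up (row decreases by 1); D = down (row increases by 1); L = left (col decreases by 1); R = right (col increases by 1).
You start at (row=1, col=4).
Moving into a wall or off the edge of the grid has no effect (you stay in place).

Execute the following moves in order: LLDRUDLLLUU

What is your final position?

Start: (row=1, col=4)
  L (left): (row=1, col=4) -> (row=1, col=3)
  L (left): (row=1, col=3) -> (row=1, col=2)
  D (down): (row=1, col=2) -> (row=2, col=2)
  R (right): (row=2, col=2) -> (row=2, col=3)
  U (up): (row=2, col=3) -> (row=1, col=3)
  D (down): (row=1, col=3) -> (row=2, col=3)
  L (left): (row=2, col=3) -> (row=2, col=2)
  L (left): (row=2, col=2) -> (row=2, col=1)
  L (left): (row=2, col=1) -> (row=2, col=0)
  U (up): (row=2, col=0) -> (row=1, col=0)
  U (up): (row=1, col=0) -> (row=0, col=0)
Final: (row=0, col=0)

Answer: Final position: (row=0, col=0)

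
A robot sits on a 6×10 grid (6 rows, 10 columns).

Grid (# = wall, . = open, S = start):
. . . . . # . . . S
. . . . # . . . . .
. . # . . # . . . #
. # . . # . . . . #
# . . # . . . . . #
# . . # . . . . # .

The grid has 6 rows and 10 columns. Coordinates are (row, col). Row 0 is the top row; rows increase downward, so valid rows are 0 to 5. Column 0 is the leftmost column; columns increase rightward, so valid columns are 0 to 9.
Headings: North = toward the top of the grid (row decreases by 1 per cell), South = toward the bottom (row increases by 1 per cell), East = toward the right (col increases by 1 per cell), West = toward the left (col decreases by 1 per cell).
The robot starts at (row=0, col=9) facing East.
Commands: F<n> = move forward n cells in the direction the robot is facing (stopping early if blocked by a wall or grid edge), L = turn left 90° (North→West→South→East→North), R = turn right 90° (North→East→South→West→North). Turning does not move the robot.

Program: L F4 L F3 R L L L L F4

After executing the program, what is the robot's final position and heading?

Answer: Final position: (row=0, col=6), facing North

Derivation:
Start: (row=0, col=9), facing East
  L: turn left, now facing North
  F4: move forward 0/4 (blocked), now at (row=0, col=9)
  L: turn left, now facing West
  F3: move forward 3, now at (row=0, col=6)
  R: turn right, now facing North
  L: turn left, now facing West
  L: turn left, now facing South
  L: turn left, now facing East
  L: turn left, now facing North
  F4: move forward 0/4 (blocked), now at (row=0, col=6)
Final: (row=0, col=6), facing North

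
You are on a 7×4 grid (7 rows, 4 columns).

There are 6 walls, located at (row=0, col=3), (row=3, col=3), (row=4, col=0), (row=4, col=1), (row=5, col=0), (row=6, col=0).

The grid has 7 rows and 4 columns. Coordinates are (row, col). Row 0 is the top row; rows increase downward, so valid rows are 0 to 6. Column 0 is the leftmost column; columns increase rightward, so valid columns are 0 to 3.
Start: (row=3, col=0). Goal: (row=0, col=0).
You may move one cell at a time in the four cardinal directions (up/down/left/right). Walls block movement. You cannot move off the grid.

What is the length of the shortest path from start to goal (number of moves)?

BFS from (row=3, col=0) until reaching (row=0, col=0):
  Distance 0: (row=3, col=0)
  Distance 1: (row=2, col=0), (row=3, col=1)
  Distance 2: (row=1, col=0), (row=2, col=1), (row=3, col=2)
  Distance 3: (row=0, col=0), (row=1, col=1), (row=2, col=2), (row=4, col=2)  <- goal reached here
One shortest path (3 moves): (row=3, col=0) -> (row=2, col=0) -> (row=1, col=0) -> (row=0, col=0)

Answer: Shortest path length: 3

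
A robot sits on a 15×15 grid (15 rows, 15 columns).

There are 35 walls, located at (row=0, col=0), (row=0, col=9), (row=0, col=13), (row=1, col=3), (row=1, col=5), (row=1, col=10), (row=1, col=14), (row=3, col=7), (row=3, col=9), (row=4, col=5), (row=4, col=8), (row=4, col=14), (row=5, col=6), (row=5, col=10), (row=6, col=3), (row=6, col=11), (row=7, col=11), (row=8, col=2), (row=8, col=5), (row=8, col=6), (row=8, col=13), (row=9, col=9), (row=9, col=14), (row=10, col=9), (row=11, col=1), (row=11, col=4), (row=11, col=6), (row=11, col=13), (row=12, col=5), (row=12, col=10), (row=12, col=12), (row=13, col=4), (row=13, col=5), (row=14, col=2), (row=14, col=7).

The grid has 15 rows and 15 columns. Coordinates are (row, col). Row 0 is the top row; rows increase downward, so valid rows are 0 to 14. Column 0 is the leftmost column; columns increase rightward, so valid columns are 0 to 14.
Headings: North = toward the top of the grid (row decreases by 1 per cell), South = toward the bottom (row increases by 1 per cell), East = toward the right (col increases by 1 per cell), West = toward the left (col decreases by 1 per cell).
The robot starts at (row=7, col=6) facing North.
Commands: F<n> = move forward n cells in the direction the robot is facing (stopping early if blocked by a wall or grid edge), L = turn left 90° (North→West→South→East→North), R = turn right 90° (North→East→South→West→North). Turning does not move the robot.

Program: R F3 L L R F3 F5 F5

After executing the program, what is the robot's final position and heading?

Start: (row=7, col=6), facing North
  R: turn right, now facing East
  F3: move forward 3, now at (row=7, col=9)
  L: turn left, now facing North
  L: turn left, now facing West
  R: turn right, now facing North
  F3: move forward 3, now at (row=4, col=9)
  F5: move forward 0/5 (blocked), now at (row=4, col=9)
  F5: move forward 0/5 (blocked), now at (row=4, col=9)
Final: (row=4, col=9), facing North

Answer: Final position: (row=4, col=9), facing North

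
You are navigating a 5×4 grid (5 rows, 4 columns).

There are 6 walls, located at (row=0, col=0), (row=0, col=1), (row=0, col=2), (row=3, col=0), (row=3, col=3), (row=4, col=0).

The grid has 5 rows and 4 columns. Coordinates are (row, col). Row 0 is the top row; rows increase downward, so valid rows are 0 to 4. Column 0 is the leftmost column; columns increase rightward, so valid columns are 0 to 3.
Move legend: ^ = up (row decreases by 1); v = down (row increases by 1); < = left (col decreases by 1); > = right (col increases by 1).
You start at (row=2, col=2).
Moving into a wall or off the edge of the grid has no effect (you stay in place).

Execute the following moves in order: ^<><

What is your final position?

Answer: Final position: (row=1, col=1)

Derivation:
Start: (row=2, col=2)
  ^ (up): (row=2, col=2) -> (row=1, col=2)
  < (left): (row=1, col=2) -> (row=1, col=1)
  > (right): (row=1, col=1) -> (row=1, col=2)
  < (left): (row=1, col=2) -> (row=1, col=1)
Final: (row=1, col=1)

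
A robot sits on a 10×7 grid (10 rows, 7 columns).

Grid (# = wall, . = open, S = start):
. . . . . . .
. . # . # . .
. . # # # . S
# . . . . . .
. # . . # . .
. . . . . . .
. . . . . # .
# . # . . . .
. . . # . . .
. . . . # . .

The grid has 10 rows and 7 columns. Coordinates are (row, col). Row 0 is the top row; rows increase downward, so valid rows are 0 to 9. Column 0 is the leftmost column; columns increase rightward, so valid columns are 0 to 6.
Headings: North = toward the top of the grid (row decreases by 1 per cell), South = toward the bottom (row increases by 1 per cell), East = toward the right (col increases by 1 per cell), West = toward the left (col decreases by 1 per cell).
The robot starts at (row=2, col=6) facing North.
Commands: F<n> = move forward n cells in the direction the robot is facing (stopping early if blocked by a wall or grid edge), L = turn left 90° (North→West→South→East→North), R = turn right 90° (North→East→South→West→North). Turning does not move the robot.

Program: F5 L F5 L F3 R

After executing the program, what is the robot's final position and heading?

Answer: Final position: (row=3, col=1), facing West

Derivation:
Start: (row=2, col=6), facing North
  F5: move forward 2/5 (blocked), now at (row=0, col=6)
  L: turn left, now facing West
  F5: move forward 5, now at (row=0, col=1)
  L: turn left, now facing South
  F3: move forward 3, now at (row=3, col=1)
  R: turn right, now facing West
Final: (row=3, col=1), facing West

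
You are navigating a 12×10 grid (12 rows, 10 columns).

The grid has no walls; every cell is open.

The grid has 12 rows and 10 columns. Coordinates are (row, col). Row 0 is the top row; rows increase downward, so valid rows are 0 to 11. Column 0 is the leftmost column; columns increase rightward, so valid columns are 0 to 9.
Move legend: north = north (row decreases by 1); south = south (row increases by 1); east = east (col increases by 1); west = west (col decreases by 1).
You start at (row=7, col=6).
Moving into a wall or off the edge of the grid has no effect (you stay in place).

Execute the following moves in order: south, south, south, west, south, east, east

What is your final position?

Start: (row=7, col=6)
  south (south): (row=7, col=6) -> (row=8, col=6)
  south (south): (row=8, col=6) -> (row=9, col=6)
  south (south): (row=9, col=6) -> (row=10, col=6)
  west (west): (row=10, col=6) -> (row=10, col=5)
  south (south): (row=10, col=5) -> (row=11, col=5)
  east (east): (row=11, col=5) -> (row=11, col=6)
  east (east): (row=11, col=6) -> (row=11, col=7)
Final: (row=11, col=7)

Answer: Final position: (row=11, col=7)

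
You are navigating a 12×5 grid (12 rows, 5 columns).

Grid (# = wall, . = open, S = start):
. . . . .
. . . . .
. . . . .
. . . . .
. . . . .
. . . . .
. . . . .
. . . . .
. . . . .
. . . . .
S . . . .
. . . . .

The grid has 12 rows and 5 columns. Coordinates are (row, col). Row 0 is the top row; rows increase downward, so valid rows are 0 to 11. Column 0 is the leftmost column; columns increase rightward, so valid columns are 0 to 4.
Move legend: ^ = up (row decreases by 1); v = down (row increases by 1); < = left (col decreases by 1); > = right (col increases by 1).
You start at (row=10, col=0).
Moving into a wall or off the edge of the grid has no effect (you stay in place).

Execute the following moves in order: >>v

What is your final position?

Answer: Final position: (row=11, col=2)

Derivation:
Start: (row=10, col=0)
  > (right): (row=10, col=0) -> (row=10, col=1)
  > (right): (row=10, col=1) -> (row=10, col=2)
  v (down): (row=10, col=2) -> (row=11, col=2)
Final: (row=11, col=2)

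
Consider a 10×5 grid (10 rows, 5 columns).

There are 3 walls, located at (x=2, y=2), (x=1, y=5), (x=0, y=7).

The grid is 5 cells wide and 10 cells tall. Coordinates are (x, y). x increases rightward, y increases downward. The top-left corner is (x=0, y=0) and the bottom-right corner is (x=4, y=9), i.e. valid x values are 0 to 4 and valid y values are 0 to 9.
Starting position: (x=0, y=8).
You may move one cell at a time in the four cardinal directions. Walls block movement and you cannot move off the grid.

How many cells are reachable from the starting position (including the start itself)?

Answer: Reachable cells: 47

Derivation:
BFS flood-fill from (x=0, y=8):
  Distance 0: (x=0, y=8)
  Distance 1: (x=1, y=8), (x=0, y=9)
  Distance 2: (x=1, y=7), (x=2, y=8), (x=1, y=9)
  Distance 3: (x=1, y=6), (x=2, y=7), (x=3, y=8), (x=2, y=9)
  Distance 4: (x=0, y=6), (x=2, y=6), (x=3, y=7), (x=4, y=8), (x=3, y=9)
  Distance 5: (x=0, y=5), (x=2, y=5), (x=3, y=6), (x=4, y=7), (x=4, y=9)
  Distance 6: (x=0, y=4), (x=2, y=4), (x=3, y=5), (x=4, y=6)
  Distance 7: (x=0, y=3), (x=2, y=3), (x=1, y=4), (x=3, y=4), (x=4, y=5)
  Distance 8: (x=0, y=2), (x=1, y=3), (x=3, y=3), (x=4, y=4)
  Distance 9: (x=0, y=1), (x=1, y=2), (x=3, y=2), (x=4, y=3)
  Distance 10: (x=0, y=0), (x=1, y=1), (x=3, y=1), (x=4, y=2)
  Distance 11: (x=1, y=0), (x=3, y=0), (x=2, y=1), (x=4, y=1)
  Distance 12: (x=2, y=0), (x=4, y=0)
Total reachable: 47 (grid has 47 open cells total)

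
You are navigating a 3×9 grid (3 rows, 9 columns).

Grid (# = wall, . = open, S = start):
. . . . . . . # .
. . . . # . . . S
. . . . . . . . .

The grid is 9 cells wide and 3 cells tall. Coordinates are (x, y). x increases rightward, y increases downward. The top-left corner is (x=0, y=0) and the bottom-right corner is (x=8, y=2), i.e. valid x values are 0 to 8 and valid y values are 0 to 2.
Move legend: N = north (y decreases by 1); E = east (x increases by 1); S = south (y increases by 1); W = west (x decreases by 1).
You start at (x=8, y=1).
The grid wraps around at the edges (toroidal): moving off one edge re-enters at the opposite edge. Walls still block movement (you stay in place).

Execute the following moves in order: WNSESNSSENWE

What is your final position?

Start: (x=8, y=1)
  W (west): (x=8, y=1) -> (x=7, y=1)
  N (north): blocked, stay at (x=7, y=1)
  S (south): (x=7, y=1) -> (x=7, y=2)
  E (east): (x=7, y=2) -> (x=8, y=2)
  S (south): (x=8, y=2) -> (x=8, y=0)
  N (north): (x=8, y=0) -> (x=8, y=2)
  S (south): (x=8, y=2) -> (x=8, y=0)
  S (south): (x=8, y=0) -> (x=8, y=1)
  E (east): (x=8, y=1) -> (x=0, y=1)
  N (north): (x=0, y=1) -> (x=0, y=0)
  W (west): (x=0, y=0) -> (x=8, y=0)
  E (east): (x=8, y=0) -> (x=0, y=0)
Final: (x=0, y=0)

Answer: Final position: (x=0, y=0)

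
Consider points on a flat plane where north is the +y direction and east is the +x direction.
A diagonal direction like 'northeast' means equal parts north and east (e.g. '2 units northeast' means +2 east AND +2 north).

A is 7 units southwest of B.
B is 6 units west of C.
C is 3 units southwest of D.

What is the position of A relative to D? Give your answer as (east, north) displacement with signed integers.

Answer: A is at (east=-16, north=-10) relative to D.

Derivation:
Place D at the origin (east=0, north=0).
  C is 3 units southwest of D: delta (east=-3, north=-3); C at (east=-3, north=-3).
  B is 6 units west of C: delta (east=-6, north=+0); B at (east=-9, north=-3).
  A is 7 units southwest of B: delta (east=-7, north=-7); A at (east=-16, north=-10).
Therefore A relative to D: (east=-16, north=-10).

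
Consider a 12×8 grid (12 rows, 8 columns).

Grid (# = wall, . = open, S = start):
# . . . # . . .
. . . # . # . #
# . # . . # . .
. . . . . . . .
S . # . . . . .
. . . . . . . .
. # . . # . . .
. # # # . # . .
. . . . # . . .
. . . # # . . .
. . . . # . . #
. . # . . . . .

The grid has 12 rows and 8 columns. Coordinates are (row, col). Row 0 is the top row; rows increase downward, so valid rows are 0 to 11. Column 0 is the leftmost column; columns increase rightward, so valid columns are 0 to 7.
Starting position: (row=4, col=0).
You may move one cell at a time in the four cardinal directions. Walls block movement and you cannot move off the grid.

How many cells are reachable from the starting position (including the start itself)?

Answer: Reachable cells: 74

Derivation:
BFS flood-fill from (row=4, col=0):
  Distance 0: (row=4, col=0)
  Distance 1: (row=3, col=0), (row=4, col=1), (row=5, col=0)
  Distance 2: (row=3, col=1), (row=5, col=1), (row=6, col=0)
  Distance 3: (row=2, col=1), (row=3, col=2), (row=5, col=2), (row=7, col=0)
  Distance 4: (row=1, col=1), (row=3, col=3), (row=5, col=3), (row=6, col=2), (row=8, col=0)
  Distance 5: (row=0, col=1), (row=1, col=0), (row=1, col=2), (row=2, col=3), (row=3, col=4), (row=4, col=3), (row=5, col=4), (row=6, col=3), (row=8, col=1), (row=9, col=0)
  Distance 6: (row=0, col=2), (row=2, col=4), (row=3, col=5), (row=4, col=4), (row=5, col=5), (row=8, col=2), (row=9, col=1), (row=10, col=0)
  Distance 7: (row=0, col=3), (row=1, col=4), (row=3, col=6), (row=4, col=5), (row=5, col=6), (row=6, col=5), (row=8, col=3), (row=9, col=2), (row=10, col=1), (row=11, col=0)
  Distance 8: (row=2, col=6), (row=3, col=7), (row=4, col=6), (row=5, col=7), (row=6, col=6), (row=10, col=2), (row=11, col=1)
  Distance 9: (row=1, col=6), (row=2, col=7), (row=4, col=7), (row=6, col=7), (row=7, col=6), (row=10, col=3)
  Distance 10: (row=0, col=6), (row=7, col=7), (row=8, col=6), (row=11, col=3)
  Distance 11: (row=0, col=5), (row=0, col=7), (row=8, col=5), (row=8, col=7), (row=9, col=6), (row=11, col=4)
  Distance 12: (row=9, col=5), (row=9, col=7), (row=10, col=6), (row=11, col=5)
  Distance 13: (row=10, col=5), (row=11, col=6)
  Distance 14: (row=11, col=7)
Total reachable: 74 (grid has 75 open cells total)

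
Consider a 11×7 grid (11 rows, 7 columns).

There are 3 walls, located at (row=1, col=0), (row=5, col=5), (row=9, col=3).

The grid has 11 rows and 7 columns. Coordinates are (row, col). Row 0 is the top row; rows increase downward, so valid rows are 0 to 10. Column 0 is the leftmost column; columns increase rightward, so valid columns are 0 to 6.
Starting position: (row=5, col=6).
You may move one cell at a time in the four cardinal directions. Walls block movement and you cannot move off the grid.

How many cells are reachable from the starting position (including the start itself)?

Answer: Reachable cells: 74

Derivation:
BFS flood-fill from (row=5, col=6):
  Distance 0: (row=5, col=6)
  Distance 1: (row=4, col=6), (row=6, col=6)
  Distance 2: (row=3, col=6), (row=4, col=5), (row=6, col=5), (row=7, col=6)
  Distance 3: (row=2, col=6), (row=3, col=5), (row=4, col=4), (row=6, col=4), (row=7, col=5), (row=8, col=6)
  Distance 4: (row=1, col=6), (row=2, col=5), (row=3, col=4), (row=4, col=3), (row=5, col=4), (row=6, col=3), (row=7, col=4), (row=8, col=5), (row=9, col=6)
  Distance 5: (row=0, col=6), (row=1, col=5), (row=2, col=4), (row=3, col=3), (row=4, col=2), (row=5, col=3), (row=6, col=2), (row=7, col=3), (row=8, col=4), (row=9, col=5), (row=10, col=6)
  Distance 6: (row=0, col=5), (row=1, col=4), (row=2, col=3), (row=3, col=2), (row=4, col=1), (row=5, col=2), (row=6, col=1), (row=7, col=2), (row=8, col=3), (row=9, col=4), (row=10, col=5)
  Distance 7: (row=0, col=4), (row=1, col=3), (row=2, col=2), (row=3, col=1), (row=4, col=0), (row=5, col=1), (row=6, col=0), (row=7, col=1), (row=8, col=2), (row=10, col=4)
  Distance 8: (row=0, col=3), (row=1, col=2), (row=2, col=1), (row=3, col=0), (row=5, col=0), (row=7, col=0), (row=8, col=1), (row=9, col=2), (row=10, col=3)
  Distance 9: (row=0, col=2), (row=1, col=1), (row=2, col=0), (row=8, col=0), (row=9, col=1), (row=10, col=2)
  Distance 10: (row=0, col=1), (row=9, col=0), (row=10, col=1)
  Distance 11: (row=0, col=0), (row=10, col=0)
Total reachable: 74 (grid has 74 open cells total)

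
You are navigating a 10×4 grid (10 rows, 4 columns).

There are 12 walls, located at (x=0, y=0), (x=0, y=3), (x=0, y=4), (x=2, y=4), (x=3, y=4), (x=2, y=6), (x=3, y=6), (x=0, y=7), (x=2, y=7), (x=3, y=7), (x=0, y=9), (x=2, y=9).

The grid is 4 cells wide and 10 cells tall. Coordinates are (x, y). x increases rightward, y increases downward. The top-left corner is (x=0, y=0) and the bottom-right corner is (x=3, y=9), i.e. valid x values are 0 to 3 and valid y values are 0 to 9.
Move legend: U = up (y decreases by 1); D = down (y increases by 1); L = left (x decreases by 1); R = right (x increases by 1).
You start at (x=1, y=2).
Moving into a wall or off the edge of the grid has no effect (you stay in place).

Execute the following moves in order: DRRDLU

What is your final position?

Answer: Final position: (x=2, y=2)

Derivation:
Start: (x=1, y=2)
  D (down): (x=1, y=2) -> (x=1, y=3)
  R (right): (x=1, y=3) -> (x=2, y=3)
  R (right): (x=2, y=3) -> (x=3, y=3)
  D (down): blocked, stay at (x=3, y=3)
  L (left): (x=3, y=3) -> (x=2, y=3)
  U (up): (x=2, y=3) -> (x=2, y=2)
Final: (x=2, y=2)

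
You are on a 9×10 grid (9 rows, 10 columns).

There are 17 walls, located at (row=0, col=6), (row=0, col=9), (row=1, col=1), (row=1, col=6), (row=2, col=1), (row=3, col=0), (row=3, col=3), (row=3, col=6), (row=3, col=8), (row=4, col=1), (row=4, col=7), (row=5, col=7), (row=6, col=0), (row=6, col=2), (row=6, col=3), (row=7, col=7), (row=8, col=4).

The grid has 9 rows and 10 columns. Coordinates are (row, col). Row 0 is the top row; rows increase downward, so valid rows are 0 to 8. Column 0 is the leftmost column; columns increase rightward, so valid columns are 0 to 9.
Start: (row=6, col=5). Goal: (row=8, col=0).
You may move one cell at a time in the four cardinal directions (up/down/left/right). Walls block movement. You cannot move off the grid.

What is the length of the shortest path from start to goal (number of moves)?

BFS from (row=6, col=5) until reaching (row=8, col=0):
  Distance 0: (row=6, col=5)
  Distance 1: (row=5, col=5), (row=6, col=4), (row=6, col=6), (row=7, col=5)
  Distance 2: (row=4, col=5), (row=5, col=4), (row=5, col=6), (row=6, col=7), (row=7, col=4), (row=7, col=6), (row=8, col=5)
  Distance 3: (row=3, col=5), (row=4, col=4), (row=4, col=6), (row=5, col=3), (row=6, col=8), (row=7, col=3), (row=8, col=6)
  Distance 4: (row=2, col=5), (row=3, col=4), (row=4, col=3), (row=5, col=2), (row=5, col=8), (row=6, col=9), (row=7, col=2), (row=7, col=8), (row=8, col=3), (row=8, col=7)
  Distance 5: (row=1, col=5), (row=2, col=4), (row=2, col=6), (row=4, col=2), (row=4, col=8), (row=5, col=1), (row=5, col=9), (row=7, col=1), (row=7, col=9), (row=8, col=2), (row=8, col=8)
  Distance 6: (row=0, col=5), (row=1, col=4), (row=2, col=3), (row=2, col=7), (row=3, col=2), (row=4, col=9), (row=5, col=0), (row=6, col=1), (row=7, col=0), (row=8, col=1), (row=8, col=9)
  Distance 7: (row=0, col=4), (row=1, col=3), (row=1, col=7), (row=2, col=2), (row=2, col=8), (row=3, col=1), (row=3, col=7), (row=3, col=9), (row=4, col=0), (row=8, col=0)  <- goal reached here
One shortest path (7 moves): (row=6, col=5) -> (row=6, col=4) -> (row=7, col=4) -> (row=7, col=3) -> (row=7, col=2) -> (row=7, col=1) -> (row=7, col=0) -> (row=8, col=0)

Answer: Shortest path length: 7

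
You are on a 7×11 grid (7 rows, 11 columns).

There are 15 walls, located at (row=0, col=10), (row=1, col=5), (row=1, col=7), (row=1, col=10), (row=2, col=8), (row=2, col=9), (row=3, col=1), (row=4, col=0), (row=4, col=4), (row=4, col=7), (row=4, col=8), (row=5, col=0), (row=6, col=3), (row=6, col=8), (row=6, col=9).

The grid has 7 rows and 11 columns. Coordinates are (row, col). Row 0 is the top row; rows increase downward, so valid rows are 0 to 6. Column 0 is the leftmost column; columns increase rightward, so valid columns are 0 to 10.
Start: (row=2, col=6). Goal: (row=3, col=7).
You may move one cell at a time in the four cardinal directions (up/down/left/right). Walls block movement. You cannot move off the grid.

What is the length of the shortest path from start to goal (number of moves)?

BFS from (row=2, col=6) until reaching (row=3, col=7):
  Distance 0: (row=2, col=6)
  Distance 1: (row=1, col=6), (row=2, col=5), (row=2, col=7), (row=3, col=6)
  Distance 2: (row=0, col=6), (row=2, col=4), (row=3, col=5), (row=3, col=7), (row=4, col=6)  <- goal reached here
One shortest path (2 moves): (row=2, col=6) -> (row=2, col=7) -> (row=3, col=7)

Answer: Shortest path length: 2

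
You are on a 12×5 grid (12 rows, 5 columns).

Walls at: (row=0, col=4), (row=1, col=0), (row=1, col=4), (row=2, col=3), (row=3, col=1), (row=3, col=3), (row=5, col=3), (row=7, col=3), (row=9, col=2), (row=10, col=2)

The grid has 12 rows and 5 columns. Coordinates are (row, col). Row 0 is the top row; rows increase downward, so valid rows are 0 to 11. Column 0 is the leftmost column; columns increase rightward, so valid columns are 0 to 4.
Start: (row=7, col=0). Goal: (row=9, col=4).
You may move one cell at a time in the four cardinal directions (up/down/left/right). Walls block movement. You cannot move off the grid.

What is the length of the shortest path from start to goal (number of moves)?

BFS from (row=7, col=0) until reaching (row=9, col=4):
  Distance 0: (row=7, col=0)
  Distance 1: (row=6, col=0), (row=7, col=1), (row=8, col=0)
  Distance 2: (row=5, col=0), (row=6, col=1), (row=7, col=2), (row=8, col=1), (row=9, col=0)
  Distance 3: (row=4, col=0), (row=5, col=1), (row=6, col=2), (row=8, col=2), (row=9, col=1), (row=10, col=0)
  Distance 4: (row=3, col=0), (row=4, col=1), (row=5, col=2), (row=6, col=3), (row=8, col=3), (row=10, col=1), (row=11, col=0)
  Distance 5: (row=2, col=0), (row=4, col=2), (row=6, col=4), (row=8, col=4), (row=9, col=3), (row=11, col=1)
  Distance 6: (row=2, col=1), (row=3, col=2), (row=4, col=3), (row=5, col=4), (row=7, col=4), (row=9, col=4), (row=10, col=3), (row=11, col=2)  <- goal reached here
One shortest path (6 moves): (row=7, col=0) -> (row=7, col=1) -> (row=7, col=2) -> (row=8, col=2) -> (row=8, col=3) -> (row=8, col=4) -> (row=9, col=4)

Answer: Shortest path length: 6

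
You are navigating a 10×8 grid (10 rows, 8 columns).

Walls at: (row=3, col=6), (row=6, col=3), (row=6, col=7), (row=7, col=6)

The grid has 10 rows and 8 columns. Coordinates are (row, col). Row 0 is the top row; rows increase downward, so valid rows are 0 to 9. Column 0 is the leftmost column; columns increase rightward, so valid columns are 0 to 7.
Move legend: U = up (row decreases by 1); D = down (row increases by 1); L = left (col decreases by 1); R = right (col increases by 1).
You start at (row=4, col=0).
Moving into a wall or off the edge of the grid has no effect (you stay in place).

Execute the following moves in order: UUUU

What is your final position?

Answer: Final position: (row=0, col=0)

Derivation:
Start: (row=4, col=0)
  U (up): (row=4, col=0) -> (row=3, col=0)
  U (up): (row=3, col=0) -> (row=2, col=0)
  U (up): (row=2, col=0) -> (row=1, col=0)
  U (up): (row=1, col=0) -> (row=0, col=0)
Final: (row=0, col=0)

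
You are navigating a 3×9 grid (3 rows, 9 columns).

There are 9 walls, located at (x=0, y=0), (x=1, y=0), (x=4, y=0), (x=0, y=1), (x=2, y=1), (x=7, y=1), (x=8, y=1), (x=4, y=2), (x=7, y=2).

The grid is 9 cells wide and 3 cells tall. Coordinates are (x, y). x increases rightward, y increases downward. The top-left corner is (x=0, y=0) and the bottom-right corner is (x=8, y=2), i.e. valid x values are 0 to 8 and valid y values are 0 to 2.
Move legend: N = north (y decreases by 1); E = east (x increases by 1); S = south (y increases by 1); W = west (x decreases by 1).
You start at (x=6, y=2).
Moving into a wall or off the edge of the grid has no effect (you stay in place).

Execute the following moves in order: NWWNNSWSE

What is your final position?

Start: (x=6, y=2)
  N (north): (x=6, y=2) -> (x=6, y=1)
  W (west): (x=6, y=1) -> (x=5, y=1)
  W (west): (x=5, y=1) -> (x=4, y=1)
  N (north): blocked, stay at (x=4, y=1)
  N (north): blocked, stay at (x=4, y=1)
  S (south): blocked, stay at (x=4, y=1)
  W (west): (x=4, y=1) -> (x=3, y=1)
  S (south): (x=3, y=1) -> (x=3, y=2)
  E (east): blocked, stay at (x=3, y=2)
Final: (x=3, y=2)

Answer: Final position: (x=3, y=2)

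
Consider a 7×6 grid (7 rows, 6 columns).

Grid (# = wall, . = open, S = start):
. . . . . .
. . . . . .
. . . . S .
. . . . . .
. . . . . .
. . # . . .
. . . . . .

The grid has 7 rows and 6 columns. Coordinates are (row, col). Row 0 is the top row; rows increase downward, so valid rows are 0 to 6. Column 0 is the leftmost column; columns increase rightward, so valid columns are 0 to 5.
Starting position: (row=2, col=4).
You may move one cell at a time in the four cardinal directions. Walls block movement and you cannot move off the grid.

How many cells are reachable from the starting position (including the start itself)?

Answer: Reachable cells: 41

Derivation:
BFS flood-fill from (row=2, col=4):
  Distance 0: (row=2, col=4)
  Distance 1: (row=1, col=4), (row=2, col=3), (row=2, col=5), (row=3, col=4)
  Distance 2: (row=0, col=4), (row=1, col=3), (row=1, col=5), (row=2, col=2), (row=3, col=3), (row=3, col=5), (row=4, col=4)
  Distance 3: (row=0, col=3), (row=0, col=5), (row=1, col=2), (row=2, col=1), (row=3, col=2), (row=4, col=3), (row=4, col=5), (row=5, col=4)
  Distance 4: (row=0, col=2), (row=1, col=1), (row=2, col=0), (row=3, col=1), (row=4, col=2), (row=5, col=3), (row=5, col=5), (row=6, col=4)
  Distance 5: (row=0, col=1), (row=1, col=0), (row=3, col=0), (row=4, col=1), (row=6, col=3), (row=6, col=5)
  Distance 6: (row=0, col=0), (row=4, col=0), (row=5, col=1), (row=6, col=2)
  Distance 7: (row=5, col=0), (row=6, col=1)
  Distance 8: (row=6, col=0)
Total reachable: 41 (grid has 41 open cells total)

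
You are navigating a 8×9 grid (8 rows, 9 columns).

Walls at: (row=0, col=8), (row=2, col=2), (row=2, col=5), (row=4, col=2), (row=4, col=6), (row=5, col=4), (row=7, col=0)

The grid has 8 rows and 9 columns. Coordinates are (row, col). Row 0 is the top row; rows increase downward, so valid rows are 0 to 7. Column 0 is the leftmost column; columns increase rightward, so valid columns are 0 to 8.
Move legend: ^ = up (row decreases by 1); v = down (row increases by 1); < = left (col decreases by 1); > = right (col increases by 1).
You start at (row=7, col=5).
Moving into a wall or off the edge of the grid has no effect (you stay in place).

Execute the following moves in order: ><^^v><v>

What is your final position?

Answer: Final position: (row=7, col=6)

Derivation:
Start: (row=7, col=5)
  > (right): (row=7, col=5) -> (row=7, col=6)
  < (left): (row=7, col=6) -> (row=7, col=5)
  ^ (up): (row=7, col=5) -> (row=6, col=5)
  ^ (up): (row=6, col=5) -> (row=5, col=5)
  v (down): (row=5, col=5) -> (row=6, col=5)
  > (right): (row=6, col=5) -> (row=6, col=6)
  < (left): (row=6, col=6) -> (row=6, col=5)
  v (down): (row=6, col=5) -> (row=7, col=5)
  > (right): (row=7, col=5) -> (row=7, col=6)
Final: (row=7, col=6)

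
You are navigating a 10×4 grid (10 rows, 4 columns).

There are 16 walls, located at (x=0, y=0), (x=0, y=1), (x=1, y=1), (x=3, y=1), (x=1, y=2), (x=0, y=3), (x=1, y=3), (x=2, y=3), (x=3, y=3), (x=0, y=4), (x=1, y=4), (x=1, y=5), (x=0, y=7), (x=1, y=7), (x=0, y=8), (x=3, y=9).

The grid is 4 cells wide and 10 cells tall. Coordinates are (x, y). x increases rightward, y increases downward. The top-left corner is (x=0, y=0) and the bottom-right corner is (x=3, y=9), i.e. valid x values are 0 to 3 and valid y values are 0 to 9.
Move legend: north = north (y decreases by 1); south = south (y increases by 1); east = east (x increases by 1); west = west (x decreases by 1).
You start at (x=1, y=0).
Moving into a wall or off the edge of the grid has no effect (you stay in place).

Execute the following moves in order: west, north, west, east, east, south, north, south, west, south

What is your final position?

Answer: Final position: (x=2, y=1)

Derivation:
Start: (x=1, y=0)
  west (west): blocked, stay at (x=1, y=0)
  north (north): blocked, stay at (x=1, y=0)
  west (west): blocked, stay at (x=1, y=0)
  east (east): (x=1, y=0) -> (x=2, y=0)
  east (east): (x=2, y=0) -> (x=3, y=0)
  south (south): blocked, stay at (x=3, y=0)
  north (north): blocked, stay at (x=3, y=0)
  south (south): blocked, stay at (x=3, y=0)
  west (west): (x=3, y=0) -> (x=2, y=0)
  south (south): (x=2, y=0) -> (x=2, y=1)
Final: (x=2, y=1)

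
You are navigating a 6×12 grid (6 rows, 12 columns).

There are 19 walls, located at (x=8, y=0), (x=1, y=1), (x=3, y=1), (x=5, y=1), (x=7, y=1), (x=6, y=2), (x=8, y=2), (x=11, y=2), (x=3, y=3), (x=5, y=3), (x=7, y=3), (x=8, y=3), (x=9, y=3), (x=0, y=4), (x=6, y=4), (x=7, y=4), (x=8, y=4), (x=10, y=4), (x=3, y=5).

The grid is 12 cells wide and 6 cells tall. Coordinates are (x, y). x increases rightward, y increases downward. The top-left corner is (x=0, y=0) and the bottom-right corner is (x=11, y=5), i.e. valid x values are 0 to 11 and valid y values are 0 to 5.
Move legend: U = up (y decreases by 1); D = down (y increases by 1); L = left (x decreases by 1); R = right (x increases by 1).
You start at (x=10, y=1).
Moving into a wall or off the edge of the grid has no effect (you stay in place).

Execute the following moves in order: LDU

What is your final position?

Start: (x=10, y=1)
  L (left): (x=10, y=1) -> (x=9, y=1)
  D (down): (x=9, y=1) -> (x=9, y=2)
  U (up): (x=9, y=2) -> (x=9, y=1)
Final: (x=9, y=1)

Answer: Final position: (x=9, y=1)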